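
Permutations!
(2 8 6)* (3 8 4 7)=(2 4 7 3 8 6)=[0, 1, 4, 8, 7, 5, 2, 3, 6]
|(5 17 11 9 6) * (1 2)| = |(1 2)(5 17 11 9 6)| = 10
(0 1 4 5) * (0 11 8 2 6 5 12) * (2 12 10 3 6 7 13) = [1, 4, 7, 6, 10, 11, 5, 13, 12, 9, 3, 8, 0, 2] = (0 1 4 10 3 6 5 11 8 12)(2 7 13)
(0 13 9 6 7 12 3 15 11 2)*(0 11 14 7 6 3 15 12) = [13, 1, 11, 12, 4, 5, 6, 0, 8, 3, 10, 2, 15, 9, 7, 14] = (0 13 9 3 12 15 14 7)(2 11)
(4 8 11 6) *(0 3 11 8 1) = (0 3 11 6 4 1) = [3, 0, 2, 11, 1, 5, 4, 7, 8, 9, 10, 6]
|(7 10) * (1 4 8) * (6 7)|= |(1 4 8)(6 7 10)|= 3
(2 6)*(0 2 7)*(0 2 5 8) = [5, 1, 6, 3, 4, 8, 7, 2, 0] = (0 5 8)(2 6 7)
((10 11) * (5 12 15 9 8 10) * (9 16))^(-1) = ((5 12 15 16 9 8 10 11))^(-1) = (5 11 10 8 9 16 15 12)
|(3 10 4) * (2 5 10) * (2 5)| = |(3 5 10 4)| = 4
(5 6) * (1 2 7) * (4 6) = (1 2 7)(4 6 5) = [0, 2, 7, 3, 6, 4, 5, 1]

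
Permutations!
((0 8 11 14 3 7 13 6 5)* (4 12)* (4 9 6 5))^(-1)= ((0 8 11 14 3 7 13 5)(4 12 9 6))^(-1)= (0 5 13 7 3 14 11 8)(4 6 9 12)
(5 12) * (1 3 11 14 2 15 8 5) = (1 3 11 14 2 15 8 5 12) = [0, 3, 15, 11, 4, 12, 6, 7, 5, 9, 10, 14, 1, 13, 2, 8]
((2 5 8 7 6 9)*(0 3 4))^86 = ((0 3 4)(2 5 8 7 6 9))^86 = (0 4 3)(2 8 6)(5 7 9)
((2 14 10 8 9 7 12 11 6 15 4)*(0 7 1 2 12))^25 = (15)(0 7)(1 2 14 10 8 9)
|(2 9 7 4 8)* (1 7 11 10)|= |(1 7 4 8 2 9 11 10)|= 8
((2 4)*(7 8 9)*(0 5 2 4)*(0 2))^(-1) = ((0 5)(7 8 9))^(-1) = (0 5)(7 9 8)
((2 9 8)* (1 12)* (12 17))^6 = ((1 17 12)(2 9 8))^6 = (17)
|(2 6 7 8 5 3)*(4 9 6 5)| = |(2 5 3)(4 9 6 7 8)| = 15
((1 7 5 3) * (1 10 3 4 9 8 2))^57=((1 7 5 4 9 8 2)(3 10))^57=(1 7 5 4 9 8 2)(3 10)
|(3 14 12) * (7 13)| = 6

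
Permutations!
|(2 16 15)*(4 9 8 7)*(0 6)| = |(0 6)(2 16 15)(4 9 8 7)| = 12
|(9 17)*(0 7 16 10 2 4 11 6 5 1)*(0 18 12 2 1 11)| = 18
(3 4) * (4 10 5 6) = (3 10 5 6 4) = [0, 1, 2, 10, 3, 6, 4, 7, 8, 9, 5]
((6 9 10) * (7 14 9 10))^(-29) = (6 10)(7 14 9) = ((6 10)(7 14 9))^(-29)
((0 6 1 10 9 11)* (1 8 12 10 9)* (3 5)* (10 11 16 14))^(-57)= (0 12 6 11 8)(1 14 9 10 16)(3 5)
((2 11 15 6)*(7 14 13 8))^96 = (15)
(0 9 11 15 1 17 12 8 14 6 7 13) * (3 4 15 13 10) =(0 9 11 13)(1 17 12 8 14 6 7 10 3 4 15) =[9, 17, 2, 4, 15, 5, 7, 10, 14, 11, 3, 13, 8, 0, 6, 1, 16, 12]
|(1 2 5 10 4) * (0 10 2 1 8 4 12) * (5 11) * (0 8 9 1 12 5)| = 5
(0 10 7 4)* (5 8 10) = (0 5 8 10 7 4) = [5, 1, 2, 3, 0, 8, 6, 4, 10, 9, 7]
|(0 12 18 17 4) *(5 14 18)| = 7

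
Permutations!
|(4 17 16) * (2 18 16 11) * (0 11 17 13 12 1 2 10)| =|(0 11 10)(1 2 18 16 4 13 12)| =21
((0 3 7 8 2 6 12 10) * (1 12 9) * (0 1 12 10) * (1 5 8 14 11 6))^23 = (0 12 9 6 11 14 7 3)(1 8 10 2 5)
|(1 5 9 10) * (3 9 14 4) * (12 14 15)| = |(1 5 15 12 14 4 3 9 10)| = 9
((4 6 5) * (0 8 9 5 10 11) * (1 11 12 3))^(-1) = (0 11 1 3 12 10 6 4 5 9 8)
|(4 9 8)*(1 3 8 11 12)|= |(1 3 8 4 9 11 12)|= 7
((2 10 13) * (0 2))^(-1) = ((0 2 10 13))^(-1) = (0 13 10 2)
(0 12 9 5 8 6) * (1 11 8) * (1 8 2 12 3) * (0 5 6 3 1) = (0 1 11 2 12 9 6 5 8 3) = [1, 11, 12, 0, 4, 8, 5, 7, 3, 6, 10, 2, 9]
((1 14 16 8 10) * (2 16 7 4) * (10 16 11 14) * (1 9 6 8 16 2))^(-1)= (16)(1 4 7 14 11 2 8 6 9 10)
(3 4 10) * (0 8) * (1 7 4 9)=(0 8)(1 7 4 10 3 9)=[8, 7, 2, 9, 10, 5, 6, 4, 0, 1, 3]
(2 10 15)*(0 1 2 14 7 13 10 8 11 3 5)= (0 1 2 8 11 3 5)(7 13 10 15 14)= [1, 2, 8, 5, 4, 0, 6, 13, 11, 9, 15, 3, 12, 10, 7, 14]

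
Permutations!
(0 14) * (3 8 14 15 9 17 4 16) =(0 15 9 17 4 16 3 8 14) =[15, 1, 2, 8, 16, 5, 6, 7, 14, 17, 10, 11, 12, 13, 0, 9, 3, 4]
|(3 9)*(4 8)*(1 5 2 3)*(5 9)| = 6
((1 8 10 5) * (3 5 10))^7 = ((10)(1 8 3 5))^7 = (10)(1 5 3 8)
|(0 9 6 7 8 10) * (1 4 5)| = 6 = |(0 9 6 7 8 10)(1 4 5)|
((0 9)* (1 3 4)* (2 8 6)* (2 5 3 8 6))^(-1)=(0 9)(1 4 3 5 6 2 8)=((0 9)(1 8 2 6 5 3 4))^(-1)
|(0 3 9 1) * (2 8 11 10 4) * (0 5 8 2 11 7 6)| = 24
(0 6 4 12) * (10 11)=[6, 1, 2, 3, 12, 5, 4, 7, 8, 9, 11, 10, 0]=(0 6 4 12)(10 11)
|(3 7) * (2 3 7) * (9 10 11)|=6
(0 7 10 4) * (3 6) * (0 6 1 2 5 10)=(0 7)(1 2 5 10 4 6 3)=[7, 2, 5, 1, 6, 10, 3, 0, 8, 9, 4]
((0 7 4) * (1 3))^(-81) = (7)(1 3)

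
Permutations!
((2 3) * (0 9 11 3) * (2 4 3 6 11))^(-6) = ((0 9 2)(3 4)(6 11))^(-6) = (11)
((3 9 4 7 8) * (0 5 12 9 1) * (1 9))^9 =((0 5 12 1)(3 9 4 7 8))^9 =(0 5 12 1)(3 8 7 4 9)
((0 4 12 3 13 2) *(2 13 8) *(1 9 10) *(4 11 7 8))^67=(13)(0 7 2 11 8)(1 9 10)(3 4 12)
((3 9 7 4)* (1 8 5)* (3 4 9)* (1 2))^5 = ((1 8 5 2)(7 9))^5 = (1 8 5 2)(7 9)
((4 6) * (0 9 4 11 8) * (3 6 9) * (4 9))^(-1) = ((0 3 6 11 8))^(-1) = (0 8 11 6 3)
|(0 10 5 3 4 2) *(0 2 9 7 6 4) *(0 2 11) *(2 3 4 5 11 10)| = 20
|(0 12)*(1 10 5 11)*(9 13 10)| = |(0 12)(1 9 13 10 5 11)| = 6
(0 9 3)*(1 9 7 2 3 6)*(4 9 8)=(0 7 2 3)(1 8 4 9 6)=[7, 8, 3, 0, 9, 5, 1, 2, 4, 6]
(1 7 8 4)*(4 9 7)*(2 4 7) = (1 7 8 9 2 4) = [0, 7, 4, 3, 1, 5, 6, 8, 9, 2]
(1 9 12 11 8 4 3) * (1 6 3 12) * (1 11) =(1 9 11 8 4 12)(3 6) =[0, 9, 2, 6, 12, 5, 3, 7, 4, 11, 10, 8, 1]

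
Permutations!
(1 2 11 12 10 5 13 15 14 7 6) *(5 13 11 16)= (1 2 16 5 11 12 10 13 15 14 7 6)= [0, 2, 16, 3, 4, 11, 1, 6, 8, 9, 13, 12, 10, 15, 7, 14, 5]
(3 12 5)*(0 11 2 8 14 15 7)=(0 11 2 8 14 15 7)(3 12 5)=[11, 1, 8, 12, 4, 3, 6, 0, 14, 9, 10, 2, 5, 13, 15, 7]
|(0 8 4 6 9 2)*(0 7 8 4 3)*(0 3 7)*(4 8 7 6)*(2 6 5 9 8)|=|(0 2)(5 9 6 8)|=4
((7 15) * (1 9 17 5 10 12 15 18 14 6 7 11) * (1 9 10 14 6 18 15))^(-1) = (1 12 10)(5 17 9 11 15 7 6 18 14)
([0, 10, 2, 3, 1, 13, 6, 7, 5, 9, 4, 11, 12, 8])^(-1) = (1 4 10)(5 8 13)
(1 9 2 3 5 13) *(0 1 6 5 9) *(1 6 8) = (0 6 5 13 8 1)(2 3 9) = [6, 0, 3, 9, 4, 13, 5, 7, 1, 2, 10, 11, 12, 8]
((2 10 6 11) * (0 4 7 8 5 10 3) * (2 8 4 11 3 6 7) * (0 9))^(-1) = ((0 11 8 5 10 7 4 2 6 3 9))^(-1) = (0 9 3 6 2 4 7 10 5 8 11)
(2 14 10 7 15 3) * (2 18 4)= [0, 1, 14, 18, 2, 5, 6, 15, 8, 9, 7, 11, 12, 13, 10, 3, 16, 17, 4]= (2 14 10 7 15 3 18 4)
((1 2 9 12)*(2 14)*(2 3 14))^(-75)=(1 2 9 12)(3 14)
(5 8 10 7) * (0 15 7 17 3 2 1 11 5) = (0 15 7)(1 11 5 8 10 17 3 2) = [15, 11, 1, 2, 4, 8, 6, 0, 10, 9, 17, 5, 12, 13, 14, 7, 16, 3]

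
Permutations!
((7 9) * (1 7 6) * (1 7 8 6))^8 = ((1 8 6 7 9))^8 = (1 7 8 9 6)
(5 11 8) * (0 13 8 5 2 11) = (0 13 8 2 11 5) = [13, 1, 11, 3, 4, 0, 6, 7, 2, 9, 10, 5, 12, 8]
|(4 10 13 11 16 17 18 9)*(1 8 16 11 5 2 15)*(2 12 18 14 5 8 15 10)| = |(1 15)(2 10 13 8 16 17 14 5 12 18 9 4)| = 12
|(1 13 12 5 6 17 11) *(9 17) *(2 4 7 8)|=|(1 13 12 5 6 9 17 11)(2 4 7 8)|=8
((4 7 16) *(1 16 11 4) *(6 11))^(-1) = ((1 16)(4 7 6 11))^(-1) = (1 16)(4 11 6 7)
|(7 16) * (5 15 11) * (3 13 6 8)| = |(3 13 6 8)(5 15 11)(7 16)| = 12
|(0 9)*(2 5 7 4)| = 4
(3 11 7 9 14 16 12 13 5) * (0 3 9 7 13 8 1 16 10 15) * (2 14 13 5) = (0 3 11 5 9 13 2 14 10 15)(1 16 12 8) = [3, 16, 14, 11, 4, 9, 6, 7, 1, 13, 15, 5, 8, 2, 10, 0, 12]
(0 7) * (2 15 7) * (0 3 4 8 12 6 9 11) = (0 2 15 7 3 4 8 12 6 9 11) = [2, 1, 15, 4, 8, 5, 9, 3, 12, 11, 10, 0, 6, 13, 14, 7]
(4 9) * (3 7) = (3 7)(4 9) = [0, 1, 2, 7, 9, 5, 6, 3, 8, 4]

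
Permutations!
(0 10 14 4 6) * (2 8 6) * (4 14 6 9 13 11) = (14)(0 10 6)(2 8 9 13 11 4) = [10, 1, 8, 3, 2, 5, 0, 7, 9, 13, 6, 4, 12, 11, 14]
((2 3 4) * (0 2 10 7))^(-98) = (0 10 3)(2 7 4)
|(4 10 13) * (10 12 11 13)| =4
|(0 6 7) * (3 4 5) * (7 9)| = 12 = |(0 6 9 7)(3 4 5)|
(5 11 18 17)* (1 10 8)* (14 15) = [0, 10, 2, 3, 4, 11, 6, 7, 1, 9, 8, 18, 12, 13, 15, 14, 16, 5, 17] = (1 10 8)(5 11 18 17)(14 15)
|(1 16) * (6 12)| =|(1 16)(6 12)| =2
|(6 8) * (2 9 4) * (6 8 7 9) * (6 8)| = 6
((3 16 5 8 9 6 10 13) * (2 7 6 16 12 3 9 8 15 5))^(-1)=((2 7 6 10 13 9 16)(3 12)(5 15))^(-1)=(2 16 9 13 10 6 7)(3 12)(5 15)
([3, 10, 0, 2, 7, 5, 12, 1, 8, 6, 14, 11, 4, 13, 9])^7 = (0 3 2)(1 7 4 12 6 9 14 10)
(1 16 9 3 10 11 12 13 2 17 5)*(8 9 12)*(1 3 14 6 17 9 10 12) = (1 16)(2 9 14 6 17 5 3 12 13)(8 10 11) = [0, 16, 9, 12, 4, 3, 17, 7, 10, 14, 11, 8, 13, 2, 6, 15, 1, 5]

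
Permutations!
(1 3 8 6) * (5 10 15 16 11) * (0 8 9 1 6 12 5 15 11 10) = [8, 3, 2, 9, 4, 0, 6, 7, 12, 1, 11, 15, 5, 13, 14, 16, 10] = (0 8 12 5)(1 3 9)(10 11 15 16)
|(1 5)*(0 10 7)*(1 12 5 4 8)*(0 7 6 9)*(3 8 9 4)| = |(0 10 6 4 9)(1 3 8)(5 12)| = 30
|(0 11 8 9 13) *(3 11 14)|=|(0 14 3 11 8 9 13)|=7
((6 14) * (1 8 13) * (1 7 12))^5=(6 14)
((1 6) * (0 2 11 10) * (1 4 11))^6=(0 10 11 4 6 1 2)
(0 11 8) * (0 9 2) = (0 11 8 9 2) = [11, 1, 0, 3, 4, 5, 6, 7, 9, 2, 10, 8]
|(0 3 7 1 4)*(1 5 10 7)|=|(0 3 1 4)(5 10 7)|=12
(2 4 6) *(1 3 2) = (1 3 2 4 6) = [0, 3, 4, 2, 6, 5, 1]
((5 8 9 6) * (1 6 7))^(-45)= ((1 6 5 8 9 7))^(-45)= (1 8)(5 7)(6 9)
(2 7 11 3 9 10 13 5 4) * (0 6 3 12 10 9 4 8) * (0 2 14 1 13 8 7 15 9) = (0 6 3 4 14 1 13 5 7 11 12 10 8 2 15 9) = [6, 13, 15, 4, 14, 7, 3, 11, 2, 0, 8, 12, 10, 5, 1, 9]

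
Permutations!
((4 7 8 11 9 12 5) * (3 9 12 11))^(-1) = ((3 9 11 12 5 4 7 8))^(-1) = (3 8 7 4 5 12 11 9)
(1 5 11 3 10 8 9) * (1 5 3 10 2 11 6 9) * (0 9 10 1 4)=(0 9 5 6 10 8 4)(1 3 2 11)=[9, 3, 11, 2, 0, 6, 10, 7, 4, 5, 8, 1]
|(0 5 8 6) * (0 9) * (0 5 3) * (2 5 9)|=4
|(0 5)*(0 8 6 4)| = 5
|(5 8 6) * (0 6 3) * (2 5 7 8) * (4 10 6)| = 14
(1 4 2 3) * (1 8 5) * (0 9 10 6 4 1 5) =(0 9 10 6 4 2 3 8) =[9, 1, 3, 8, 2, 5, 4, 7, 0, 10, 6]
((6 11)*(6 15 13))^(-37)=(6 13 15 11)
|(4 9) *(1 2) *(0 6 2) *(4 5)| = |(0 6 2 1)(4 9 5)| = 12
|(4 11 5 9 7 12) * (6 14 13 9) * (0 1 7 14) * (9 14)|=8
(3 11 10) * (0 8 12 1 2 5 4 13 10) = (0 8 12 1 2 5 4 13 10 3 11) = [8, 2, 5, 11, 13, 4, 6, 7, 12, 9, 3, 0, 1, 10]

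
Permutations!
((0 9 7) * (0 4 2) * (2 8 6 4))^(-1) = (0 2 7 9)(4 6 8)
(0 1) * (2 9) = (0 1)(2 9) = [1, 0, 9, 3, 4, 5, 6, 7, 8, 2]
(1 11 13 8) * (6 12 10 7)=(1 11 13 8)(6 12 10 7)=[0, 11, 2, 3, 4, 5, 12, 6, 1, 9, 7, 13, 10, 8]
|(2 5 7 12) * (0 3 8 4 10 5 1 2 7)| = |(0 3 8 4 10 5)(1 2)(7 12)| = 6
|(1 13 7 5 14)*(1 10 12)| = |(1 13 7 5 14 10 12)| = 7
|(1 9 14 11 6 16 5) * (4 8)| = 14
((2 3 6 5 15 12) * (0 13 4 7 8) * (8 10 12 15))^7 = (15)(0 3 7 8 2 4 5 12 13 6 10)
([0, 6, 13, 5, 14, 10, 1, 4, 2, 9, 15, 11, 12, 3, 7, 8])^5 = (1 6)(2 15 5 13 8 10 3)(4 7 14)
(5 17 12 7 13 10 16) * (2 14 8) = [0, 1, 14, 3, 4, 17, 6, 13, 2, 9, 16, 11, 7, 10, 8, 15, 5, 12] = (2 14 8)(5 17 12 7 13 10 16)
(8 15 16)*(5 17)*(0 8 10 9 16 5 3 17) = [8, 1, 2, 17, 4, 0, 6, 7, 15, 16, 9, 11, 12, 13, 14, 5, 10, 3] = (0 8 15 5)(3 17)(9 16 10)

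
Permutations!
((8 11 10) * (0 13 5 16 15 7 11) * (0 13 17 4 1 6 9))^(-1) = ((0 17 4 1 6 9)(5 16 15 7 11 10 8 13))^(-1) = (0 9 6 1 4 17)(5 13 8 10 11 7 15 16)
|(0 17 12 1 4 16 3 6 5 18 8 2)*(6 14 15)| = 14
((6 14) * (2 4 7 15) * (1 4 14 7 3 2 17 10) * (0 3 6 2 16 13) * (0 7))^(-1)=((0 3 16 13 7 15 17 10 1 4 6)(2 14))^(-1)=(0 6 4 1 10 17 15 7 13 16 3)(2 14)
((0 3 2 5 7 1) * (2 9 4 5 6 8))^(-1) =((0 3 9 4 5 7 1)(2 6 8))^(-1) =(0 1 7 5 4 9 3)(2 8 6)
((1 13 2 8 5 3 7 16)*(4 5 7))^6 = (16)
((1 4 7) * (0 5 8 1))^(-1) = ((0 5 8 1 4 7))^(-1) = (0 7 4 1 8 5)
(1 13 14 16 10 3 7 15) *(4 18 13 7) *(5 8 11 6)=[0, 7, 2, 4, 18, 8, 5, 15, 11, 9, 3, 6, 12, 14, 16, 1, 10, 17, 13]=(1 7 15)(3 4 18 13 14 16 10)(5 8 11 6)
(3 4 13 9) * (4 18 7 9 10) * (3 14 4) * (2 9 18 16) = (2 9 14 4 13 10 3 16)(7 18) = [0, 1, 9, 16, 13, 5, 6, 18, 8, 14, 3, 11, 12, 10, 4, 15, 2, 17, 7]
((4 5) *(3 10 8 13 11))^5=((3 10 8 13 11)(4 5))^5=(13)(4 5)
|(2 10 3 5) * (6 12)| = |(2 10 3 5)(6 12)| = 4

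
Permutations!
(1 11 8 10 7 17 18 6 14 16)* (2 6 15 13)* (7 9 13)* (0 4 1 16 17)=[4, 11, 6, 3, 1, 5, 14, 0, 10, 13, 9, 8, 12, 2, 17, 7, 16, 18, 15]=(0 4 1 11 8 10 9 13 2 6 14 17 18 15 7)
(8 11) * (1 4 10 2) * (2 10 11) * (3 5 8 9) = [0, 4, 1, 5, 11, 8, 6, 7, 2, 3, 10, 9] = (1 4 11 9 3 5 8 2)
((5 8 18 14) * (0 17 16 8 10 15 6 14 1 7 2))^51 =(0 8 7 17 18 2 16 1)(5 10 15 6 14)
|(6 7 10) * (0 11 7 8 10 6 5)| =|(0 11 7 6 8 10 5)| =7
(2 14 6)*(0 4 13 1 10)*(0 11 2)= (0 4 13 1 10 11 2 14 6)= [4, 10, 14, 3, 13, 5, 0, 7, 8, 9, 11, 2, 12, 1, 6]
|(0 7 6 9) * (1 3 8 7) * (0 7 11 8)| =|(0 1 3)(6 9 7)(8 11)| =6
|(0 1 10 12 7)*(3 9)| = |(0 1 10 12 7)(3 9)| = 10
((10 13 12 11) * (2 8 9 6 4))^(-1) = (2 4 6 9 8)(10 11 12 13)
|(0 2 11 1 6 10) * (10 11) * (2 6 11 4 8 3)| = 14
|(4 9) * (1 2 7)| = 6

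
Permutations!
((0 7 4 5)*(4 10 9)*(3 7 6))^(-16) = ((0 6 3 7 10 9 4 5))^(-16) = (10)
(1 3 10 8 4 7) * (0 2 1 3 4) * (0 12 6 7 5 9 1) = (0 2)(1 4 5 9)(3 10 8 12 6 7) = [2, 4, 0, 10, 5, 9, 7, 3, 12, 1, 8, 11, 6]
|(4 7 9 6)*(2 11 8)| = 12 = |(2 11 8)(4 7 9 6)|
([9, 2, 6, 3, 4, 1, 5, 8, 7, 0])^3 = [9, 5, 1, 3, 4, 6, 2, 8, 7, 0]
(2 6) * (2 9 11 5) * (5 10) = (2 6 9 11 10 5) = [0, 1, 6, 3, 4, 2, 9, 7, 8, 11, 5, 10]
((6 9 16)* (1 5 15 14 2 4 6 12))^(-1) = (1 12 16 9 6 4 2 14 15 5)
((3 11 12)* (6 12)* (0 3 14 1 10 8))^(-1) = (0 8 10 1 14 12 6 11 3)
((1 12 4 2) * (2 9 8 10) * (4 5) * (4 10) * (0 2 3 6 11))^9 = ((0 2 1 12 5 10 3 6 11)(4 9 8))^9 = (12)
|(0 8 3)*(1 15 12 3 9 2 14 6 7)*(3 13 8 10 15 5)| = |(0 10 15 12 13 8 9 2 14 6 7 1 5 3)| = 14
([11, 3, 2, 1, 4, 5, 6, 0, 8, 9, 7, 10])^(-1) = (0 7 10 11)(1 3)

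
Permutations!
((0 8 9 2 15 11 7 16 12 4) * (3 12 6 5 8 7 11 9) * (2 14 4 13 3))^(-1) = (0 4 14 9 15 2 8 5 6 16 7)(3 13 12) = ((0 7 16 6 5 8 2 15 9 14 4)(3 12 13))^(-1)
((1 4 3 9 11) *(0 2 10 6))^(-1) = ((0 2 10 6)(1 4 3 9 11))^(-1) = (0 6 10 2)(1 11 9 3 4)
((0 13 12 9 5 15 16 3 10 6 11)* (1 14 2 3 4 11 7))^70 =(0 4 15 9 13 11 16 5 12)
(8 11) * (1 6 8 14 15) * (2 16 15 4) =(1 6 8 11 14 4 2 16 15) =[0, 6, 16, 3, 2, 5, 8, 7, 11, 9, 10, 14, 12, 13, 4, 1, 15]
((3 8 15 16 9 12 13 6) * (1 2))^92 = ((1 2)(3 8 15 16 9 12 13 6))^92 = (3 9)(6 16)(8 12)(13 15)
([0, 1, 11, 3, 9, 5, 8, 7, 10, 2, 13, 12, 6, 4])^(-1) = [0, 1, 9, 3, 13, 5, 12, 7, 6, 4, 8, 2, 11, 10]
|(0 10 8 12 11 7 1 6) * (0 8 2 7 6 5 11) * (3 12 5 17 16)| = 36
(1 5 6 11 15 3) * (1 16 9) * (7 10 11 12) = (1 5 6 12 7 10 11 15 3 16 9) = [0, 5, 2, 16, 4, 6, 12, 10, 8, 1, 11, 15, 7, 13, 14, 3, 9]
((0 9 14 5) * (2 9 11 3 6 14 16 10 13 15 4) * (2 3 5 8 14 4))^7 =(0 11 5)(2 9 16 10 13 15)(3 6 4)(8 14)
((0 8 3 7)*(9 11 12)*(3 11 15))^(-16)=(15)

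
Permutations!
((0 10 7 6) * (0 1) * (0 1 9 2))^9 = (0 6)(2 7)(9 10)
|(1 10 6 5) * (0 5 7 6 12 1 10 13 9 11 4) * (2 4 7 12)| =35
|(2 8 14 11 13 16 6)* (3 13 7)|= 9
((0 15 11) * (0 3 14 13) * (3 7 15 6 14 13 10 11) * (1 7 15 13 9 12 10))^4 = ((0 6 14 1 7 13)(3 9 12 10 11 15))^4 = (0 7 14)(1 6 13)(3 11 12)(9 15 10)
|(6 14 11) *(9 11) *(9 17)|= 5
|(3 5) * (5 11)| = |(3 11 5)| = 3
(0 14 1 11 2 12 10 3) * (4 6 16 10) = (0 14 1 11 2 12 4 6 16 10 3) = [14, 11, 12, 0, 6, 5, 16, 7, 8, 9, 3, 2, 4, 13, 1, 15, 10]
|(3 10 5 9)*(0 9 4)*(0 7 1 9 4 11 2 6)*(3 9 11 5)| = |(0 4 7 1 11 2 6)(3 10)| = 14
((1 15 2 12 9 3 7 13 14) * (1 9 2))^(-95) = (1 15)(2 12)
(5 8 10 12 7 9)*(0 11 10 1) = [11, 0, 2, 3, 4, 8, 6, 9, 1, 5, 12, 10, 7] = (0 11 10 12 7 9 5 8 1)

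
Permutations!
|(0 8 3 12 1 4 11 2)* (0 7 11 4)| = |(0 8 3 12 1)(2 7 11)| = 15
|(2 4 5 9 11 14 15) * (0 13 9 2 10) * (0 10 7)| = 21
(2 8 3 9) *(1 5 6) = (1 5 6)(2 8 3 9) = [0, 5, 8, 9, 4, 6, 1, 7, 3, 2]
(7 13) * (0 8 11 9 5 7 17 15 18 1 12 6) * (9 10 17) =[8, 12, 2, 3, 4, 7, 0, 13, 11, 5, 17, 10, 6, 9, 14, 18, 16, 15, 1] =(0 8 11 10 17 15 18 1 12 6)(5 7 13 9)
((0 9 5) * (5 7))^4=((0 9 7 5))^4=(9)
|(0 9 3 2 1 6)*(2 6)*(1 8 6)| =7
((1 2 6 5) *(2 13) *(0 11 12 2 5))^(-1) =((0 11 12 2 6)(1 13 5))^(-1) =(0 6 2 12 11)(1 5 13)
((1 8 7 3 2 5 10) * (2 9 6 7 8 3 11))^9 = (11)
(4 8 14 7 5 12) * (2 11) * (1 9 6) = (1 9 6)(2 11)(4 8 14 7 5 12) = [0, 9, 11, 3, 8, 12, 1, 5, 14, 6, 10, 2, 4, 13, 7]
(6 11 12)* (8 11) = (6 8 11 12) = [0, 1, 2, 3, 4, 5, 8, 7, 11, 9, 10, 12, 6]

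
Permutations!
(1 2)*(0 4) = (0 4)(1 2) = [4, 2, 1, 3, 0]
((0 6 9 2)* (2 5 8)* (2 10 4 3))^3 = (0 5 4)(2 9 10)(3 6 8)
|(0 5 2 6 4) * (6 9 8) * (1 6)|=8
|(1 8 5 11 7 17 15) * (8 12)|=|(1 12 8 5 11 7 17 15)|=8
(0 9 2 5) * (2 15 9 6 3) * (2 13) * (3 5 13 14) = [6, 1, 13, 14, 4, 0, 5, 7, 8, 15, 10, 11, 12, 2, 3, 9] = (0 6 5)(2 13)(3 14)(9 15)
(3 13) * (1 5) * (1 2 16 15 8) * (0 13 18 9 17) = (0 13 3 18 9 17)(1 5 2 16 15 8) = [13, 5, 16, 18, 4, 2, 6, 7, 1, 17, 10, 11, 12, 3, 14, 8, 15, 0, 9]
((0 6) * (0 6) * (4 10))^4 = (10)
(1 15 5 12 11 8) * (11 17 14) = (1 15 5 12 17 14 11 8) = [0, 15, 2, 3, 4, 12, 6, 7, 1, 9, 10, 8, 17, 13, 11, 5, 16, 14]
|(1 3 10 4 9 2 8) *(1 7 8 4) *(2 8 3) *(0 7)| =9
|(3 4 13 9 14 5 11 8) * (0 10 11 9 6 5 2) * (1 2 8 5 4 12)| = |(0 10 11 5 9 14 8 3 12 1 2)(4 13 6)| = 33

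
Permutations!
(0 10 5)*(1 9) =[10, 9, 2, 3, 4, 0, 6, 7, 8, 1, 5] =(0 10 5)(1 9)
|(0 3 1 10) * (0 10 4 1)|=2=|(10)(0 3)(1 4)|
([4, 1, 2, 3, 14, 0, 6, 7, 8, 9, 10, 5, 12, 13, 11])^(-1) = (0 5 11 14 4)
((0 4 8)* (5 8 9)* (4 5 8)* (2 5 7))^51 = (0 2 4 8 7 5 9)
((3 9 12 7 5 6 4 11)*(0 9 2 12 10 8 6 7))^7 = (0 3 6 9 2 4 10 12 11 8)(5 7)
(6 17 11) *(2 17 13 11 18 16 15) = (2 17 18 16 15)(6 13 11) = [0, 1, 17, 3, 4, 5, 13, 7, 8, 9, 10, 6, 12, 11, 14, 2, 15, 18, 16]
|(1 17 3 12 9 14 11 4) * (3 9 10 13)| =|(1 17 9 14 11 4)(3 12 10 13)| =12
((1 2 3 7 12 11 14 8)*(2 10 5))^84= ((1 10 5 2 3 7 12 11 14 8))^84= (1 3 14 5 12)(2 11 10 7 8)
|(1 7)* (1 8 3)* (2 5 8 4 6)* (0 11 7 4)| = 21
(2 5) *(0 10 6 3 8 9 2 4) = [10, 1, 5, 8, 0, 4, 3, 7, 9, 2, 6] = (0 10 6 3 8 9 2 5 4)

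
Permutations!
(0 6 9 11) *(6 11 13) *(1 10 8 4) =(0 11)(1 10 8 4)(6 9 13) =[11, 10, 2, 3, 1, 5, 9, 7, 4, 13, 8, 0, 12, 6]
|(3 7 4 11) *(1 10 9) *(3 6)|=15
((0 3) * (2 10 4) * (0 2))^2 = (0 2 4 3 10)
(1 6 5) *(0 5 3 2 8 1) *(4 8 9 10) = (0 5)(1 6 3 2 9 10 4 8) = [5, 6, 9, 2, 8, 0, 3, 7, 1, 10, 4]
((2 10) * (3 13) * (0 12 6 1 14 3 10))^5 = ((0 12 6 1 14 3 13 10 2))^5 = (0 3 12 13 6 10 1 2 14)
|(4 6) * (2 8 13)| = 6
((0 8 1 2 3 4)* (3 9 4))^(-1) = ((0 8 1 2 9 4))^(-1) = (0 4 9 2 1 8)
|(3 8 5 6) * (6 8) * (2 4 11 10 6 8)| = 8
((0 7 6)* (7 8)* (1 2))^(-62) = (0 7)(6 8) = ((0 8 7 6)(1 2))^(-62)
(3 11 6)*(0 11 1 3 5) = (0 11 6 5)(1 3) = [11, 3, 2, 1, 4, 0, 5, 7, 8, 9, 10, 6]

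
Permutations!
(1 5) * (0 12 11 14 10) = [12, 5, 2, 3, 4, 1, 6, 7, 8, 9, 0, 14, 11, 13, 10] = (0 12 11 14 10)(1 5)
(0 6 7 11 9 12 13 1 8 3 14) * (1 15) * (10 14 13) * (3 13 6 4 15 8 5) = (0 4 15 1 5 3 6 7 11 9 12 10 14)(8 13) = [4, 5, 2, 6, 15, 3, 7, 11, 13, 12, 14, 9, 10, 8, 0, 1]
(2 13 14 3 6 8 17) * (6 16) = [0, 1, 13, 16, 4, 5, 8, 7, 17, 9, 10, 11, 12, 14, 3, 15, 6, 2] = (2 13 14 3 16 6 8 17)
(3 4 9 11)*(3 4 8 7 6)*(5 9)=(3 8 7 6)(4 5 9 11)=[0, 1, 2, 8, 5, 9, 3, 6, 7, 11, 10, 4]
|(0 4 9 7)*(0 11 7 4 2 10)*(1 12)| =6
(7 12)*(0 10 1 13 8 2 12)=[10, 13, 12, 3, 4, 5, 6, 0, 2, 9, 1, 11, 7, 8]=(0 10 1 13 8 2 12 7)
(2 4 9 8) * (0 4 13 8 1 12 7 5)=(0 4 9 1 12 7 5)(2 13 8)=[4, 12, 13, 3, 9, 0, 6, 5, 2, 1, 10, 11, 7, 8]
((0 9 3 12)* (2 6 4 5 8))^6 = (0 3)(2 6 4 5 8)(9 12)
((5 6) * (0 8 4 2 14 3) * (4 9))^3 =((0 8 9 4 2 14 3)(5 6))^3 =(0 4 3 9 14 8 2)(5 6)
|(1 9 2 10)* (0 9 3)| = 6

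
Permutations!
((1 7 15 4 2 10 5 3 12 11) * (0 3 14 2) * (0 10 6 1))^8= (1 6 2 14 5 10 4 15 7)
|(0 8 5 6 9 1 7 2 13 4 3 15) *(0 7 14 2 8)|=|(1 14 2 13 4 3 15 7 8 5 6 9)|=12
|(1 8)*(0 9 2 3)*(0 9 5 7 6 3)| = |(0 5 7 6 3 9 2)(1 8)| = 14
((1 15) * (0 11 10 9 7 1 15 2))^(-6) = ((15)(0 11 10 9 7 1 2))^(-6) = (15)(0 11 10 9 7 1 2)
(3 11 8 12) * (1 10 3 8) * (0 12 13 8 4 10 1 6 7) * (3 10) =[12, 1, 2, 11, 3, 5, 7, 0, 13, 9, 10, 6, 4, 8] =(0 12 4 3 11 6 7)(8 13)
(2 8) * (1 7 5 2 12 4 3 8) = (1 7 5 2)(3 8 12 4) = [0, 7, 1, 8, 3, 2, 6, 5, 12, 9, 10, 11, 4]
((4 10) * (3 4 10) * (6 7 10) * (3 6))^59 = (3 10 7 6 4)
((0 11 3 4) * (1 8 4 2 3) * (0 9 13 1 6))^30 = (13)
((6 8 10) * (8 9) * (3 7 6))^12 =((3 7 6 9 8 10))^12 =(10)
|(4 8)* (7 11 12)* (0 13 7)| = |(0 13 7 11 12)(4 8)| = 10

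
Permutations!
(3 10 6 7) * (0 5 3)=(0 5 3 10 6 7)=[5, 1, 2, 10, 4, 3, 7, 0, 8, 9, 6]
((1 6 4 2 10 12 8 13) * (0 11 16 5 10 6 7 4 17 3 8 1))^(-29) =(0 11 16 5 10 12 1 7 4 2 6 17 3 8 13)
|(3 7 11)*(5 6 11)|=5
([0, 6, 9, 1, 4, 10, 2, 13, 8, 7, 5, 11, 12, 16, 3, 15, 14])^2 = (1 2 7 16 3 6 9 13 14)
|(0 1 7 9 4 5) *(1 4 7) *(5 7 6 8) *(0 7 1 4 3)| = 10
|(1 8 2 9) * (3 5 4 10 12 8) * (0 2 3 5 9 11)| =24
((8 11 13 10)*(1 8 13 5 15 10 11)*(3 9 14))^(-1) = (1 8)(3 14 9)(5 11 13 10 15)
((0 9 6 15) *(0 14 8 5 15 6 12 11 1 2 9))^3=((1 2 9 12 11)(5 15 14 8))^3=(1 12 2 11 9)(5 8 14 15)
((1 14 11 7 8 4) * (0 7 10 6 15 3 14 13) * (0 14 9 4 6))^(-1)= ((0 7 8 6 15 3 9 4 1 13 14 11 10))^(-1)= (0 10 11 14 13 1 4 9 3 15 6 8 7)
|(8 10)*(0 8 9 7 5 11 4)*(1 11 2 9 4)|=|(0 8 10 4)(1 11)(2 9 7 5)|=4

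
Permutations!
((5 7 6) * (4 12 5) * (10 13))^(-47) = ((4 12 5 7 6)(10 13))^(-47) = (4 7 12 6 5)(10 13)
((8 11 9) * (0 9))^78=((0 9 8 11))^78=(0 8)(9 11)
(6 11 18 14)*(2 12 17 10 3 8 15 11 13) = [0, 1, 12, 8, 4, 5, 13, 7, 15, 9, 3, 18, 17, 2, 6, 11, 16, 10, 14] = (2 12 17 10 3 8 15 11 18 14 6 13)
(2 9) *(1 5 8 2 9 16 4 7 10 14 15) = (1 5 8 2 16 4 7 10 14 15) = [0, 5, 16, 3, 7, 8, 6, 10, 2, 9, 14, 11, 12, 13, 15, 1, 4]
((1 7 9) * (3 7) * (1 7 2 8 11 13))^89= (1 13 11 8 2 3)(7 9)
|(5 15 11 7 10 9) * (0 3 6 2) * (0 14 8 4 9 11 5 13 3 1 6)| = 30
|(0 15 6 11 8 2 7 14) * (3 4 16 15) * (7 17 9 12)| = 14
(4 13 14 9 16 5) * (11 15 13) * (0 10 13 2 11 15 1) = [10, 0, 11, 3, 15, 4, 6, 7, 8, 16, 13, 1, 12, 14, 9, 2, 5] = (0 10 13 14 9 16 5 4 15 2 11 1)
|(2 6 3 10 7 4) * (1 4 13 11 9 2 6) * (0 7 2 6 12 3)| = 6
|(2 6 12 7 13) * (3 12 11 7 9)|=|(2 6 11 7 13)(3 12 9)|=15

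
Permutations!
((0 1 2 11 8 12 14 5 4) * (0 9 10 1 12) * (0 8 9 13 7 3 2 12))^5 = ((1 12 14 5 4 13 7 3 2 11 9 10))^5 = (1 13 9 5 2 12 7 10 4 11 14 3)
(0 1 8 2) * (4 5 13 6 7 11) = (0 1 8 2)(4 5 13 6 7 11) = [1, 8, 0, 3, 5, 13, 7, 11, 2, 9, 10, 4, 12, 6]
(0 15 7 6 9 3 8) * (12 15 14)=(0 14 12 15 7 6 9 3 8)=[14, 1, 2, 8, 4, 5, 9, 6, 0, 3, 10, 11, 15, 13, 12, 7]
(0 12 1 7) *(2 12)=(0 2 12 1 7)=[2, 7, 12, 3, 4, 5, 6, 0, 8, 9, 10, 11, 1]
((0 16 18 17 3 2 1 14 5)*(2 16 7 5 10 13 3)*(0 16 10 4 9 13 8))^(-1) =(0 8 10 3 13 9 4 14 1 2 17 18 16 5 7)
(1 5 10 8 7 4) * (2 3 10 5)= [0, 2, 3, 10, 1, 5, 6, 4, 7, 9, 8]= (1 2 3 10 8 7 4)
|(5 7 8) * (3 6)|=6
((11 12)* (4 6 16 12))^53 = (4 12 6 11 16)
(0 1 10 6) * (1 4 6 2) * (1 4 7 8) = (0 7 8 1 10 2 4 6) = [7, 10, 4, 3, 6, 5, 0, 8, 1, 9, 2]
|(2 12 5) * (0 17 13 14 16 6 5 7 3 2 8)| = 8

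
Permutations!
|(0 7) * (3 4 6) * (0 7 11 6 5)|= |(0 11 6 3 4 5)|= 6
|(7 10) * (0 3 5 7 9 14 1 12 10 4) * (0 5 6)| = |(0 3 6)(1 12 10 9 14)(4 5 7)| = 15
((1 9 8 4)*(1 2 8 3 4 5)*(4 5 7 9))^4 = (1 7)(2 3)(4 9)(5 8)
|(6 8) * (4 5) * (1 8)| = |(1 8 6)(4 5)| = 6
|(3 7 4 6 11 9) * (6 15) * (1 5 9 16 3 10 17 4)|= 12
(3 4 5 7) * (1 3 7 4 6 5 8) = (1 3 6 5 4 8) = [0, 3, 2, 6, 8, 4, 5, 7, 1]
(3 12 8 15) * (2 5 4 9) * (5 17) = [0, 1, 17, 12, 9, 4, 6, 7, 15, 2, 10, 11, 8, 13, 14, 3, 16, 5] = (2 17 5 4 9)(3 12 8 15)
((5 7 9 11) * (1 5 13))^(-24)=((1 5 7 9 11 13))^(-24)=(13)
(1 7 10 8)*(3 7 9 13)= [0, 9, 2, 7, 4, 5, 6, 10, 1, 13, 8, 11, 12, 3]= (1 9 13 3 7 10 8)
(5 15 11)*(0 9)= (0 9)(5 15 11)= [9, 1, 2, 3, 4, 15, 6, 7, 8, 0, 10, 5, 12, 13, 14, 11]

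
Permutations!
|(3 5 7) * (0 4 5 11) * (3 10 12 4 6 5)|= |(0 6 5 7 10 12 4 3 11)|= 9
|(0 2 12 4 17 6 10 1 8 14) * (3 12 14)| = |(0 2 14)(1 8 3 12 4 17 6 10)| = 24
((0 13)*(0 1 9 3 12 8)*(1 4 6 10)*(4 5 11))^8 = ((0 13 5 11 4 6 10 1 9 3 12 8))^8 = (0 9 4)(1 11 8)(3 6 13)(5 12 10)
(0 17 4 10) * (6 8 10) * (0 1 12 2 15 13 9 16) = [17, 12, 15, 3, 6, 5, 8, 7, 10, 16, 1, 11, 2, 9, 14, 13, 0, 4] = (0 17 4 6 8 10 1 12 2 15 13 9 16)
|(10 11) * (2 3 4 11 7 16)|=|(2 3 4 11 10 7 16)|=7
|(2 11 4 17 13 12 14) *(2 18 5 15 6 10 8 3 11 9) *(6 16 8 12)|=14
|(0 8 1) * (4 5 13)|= |(0 8 1)(4 5 13)|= 3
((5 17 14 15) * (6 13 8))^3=((5 17 14 15)(6 13 8))^3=(5 15 14 17)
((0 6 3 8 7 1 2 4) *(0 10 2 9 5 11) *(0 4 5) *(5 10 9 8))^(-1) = ((0 6 3 5 11 4 9)(1 8 7)(2 10))^(-1) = (0 9 4 11 5 3 6)(1 7 8)(2 10)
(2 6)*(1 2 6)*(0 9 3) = [9, 2, 1, 0, 4, 5, 6, 7, 8, 3] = (0 9 3)(1 2)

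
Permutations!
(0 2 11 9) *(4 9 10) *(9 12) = (0 2 11 10 4 12 9) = [2, 1, 11, 3, 12, 5, 6, 7, 8, 0, 4, 10, 9]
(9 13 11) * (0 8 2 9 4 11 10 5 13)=(0 8 2 9)(4 11)(5 13 10)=[8, 1, 9, 3, 11, 13, 6, 7, 2, 0, 5, 4, 12, 10]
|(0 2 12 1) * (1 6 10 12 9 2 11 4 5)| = |(0 11 4 5 1)(2 9)(6 10 12)| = 30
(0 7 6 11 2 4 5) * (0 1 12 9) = (0 7 6 11 2 4 5 1 12 9) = [7, 12, 4, 3, 5, 1, 11, 6, 8, 0, 10, 2, 9]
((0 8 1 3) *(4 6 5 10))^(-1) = ((0 8 1 3)(4 6 5 10))^(-1) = (0 3 1 8)(4 10 5 6)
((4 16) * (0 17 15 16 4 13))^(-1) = (0 13 16 15 17) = ((0 17 15 16 13))^(-1)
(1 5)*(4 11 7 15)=(1 5)(4 11 7 15)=[0, 5, 2, 3, 11, 1, 6, 15, 8, 9, 10, 7, 12, 13, 14, 4]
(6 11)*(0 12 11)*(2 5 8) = (0 12 11 6)(2 5 8) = [12, 1, 5, 3, 4, 8, 0, 7, 2, 9, 10, 6, 11]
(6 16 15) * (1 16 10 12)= (1 16 15 6 10 12)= [0, 16, 2, 3, 4, 5, 10, 7, 8, 9, 12, 11, 1, 13, 14, 6, 15]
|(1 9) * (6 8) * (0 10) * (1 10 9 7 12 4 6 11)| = 21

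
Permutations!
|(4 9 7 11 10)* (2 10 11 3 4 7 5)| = |(11)(2 10 7 3 4 9 5)| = 7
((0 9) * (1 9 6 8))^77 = ((0 6 8 1 9))^77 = (0 8 9 6 1)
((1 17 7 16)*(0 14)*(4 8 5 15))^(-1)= (0 14)(1 16 7 17)(4 15 5 8)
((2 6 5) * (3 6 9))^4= ((2 9 3 6 5))^4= (2 5 6 3 9)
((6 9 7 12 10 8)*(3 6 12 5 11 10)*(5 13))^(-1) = ((3 6 9 7 13 5 11 10 8 12))^(-1) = (3 12 8 10 11 5 13 7 9 6)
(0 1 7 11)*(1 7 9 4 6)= (0 7 11)(1 9 4 6)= [7, 9, 2, 3, 6, 5, 1, 11, 8, 4, 10, 0]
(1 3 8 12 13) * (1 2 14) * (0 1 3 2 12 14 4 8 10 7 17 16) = [1, 2, 4, 10, 8, 5, 6, 17, 14, 9, 7, 11, 13, 12, 3, 15, 0, 16] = (0 1 2 4 8 14 3 10 7 17 16)(12 13)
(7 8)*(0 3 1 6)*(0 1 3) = (1 6)(7 8) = [0, 6, 2, 3, 4, 5, 1, 8, 7]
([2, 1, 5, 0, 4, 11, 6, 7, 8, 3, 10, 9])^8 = [5, 1, 11, 2, 4, 9, 6, 7, 8, 0, 10, 3]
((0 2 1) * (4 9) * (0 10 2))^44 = (1 2 10)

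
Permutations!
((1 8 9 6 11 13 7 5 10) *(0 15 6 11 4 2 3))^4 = (0 2 6)(1 13)(3 4 15)(5 9)(7 8)(10 11)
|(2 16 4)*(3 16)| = 4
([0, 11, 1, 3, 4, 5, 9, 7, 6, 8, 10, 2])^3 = (11)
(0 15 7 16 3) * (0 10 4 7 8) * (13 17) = (0 15 8)(3 10 4 7 16)(13 17) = [15, 1, 2, 10, 7, 5, 6, 16, 0, 9, 4, 11, 12, 17, 14, 8, 3, 13]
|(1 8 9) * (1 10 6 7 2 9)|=|(1 8)(2 9 10 6 7)|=10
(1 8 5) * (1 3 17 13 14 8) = (3 17 13 14 8 5) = [0, 1, 2, 17, 4, 3, 6, 7, 5, 9, 10, 11, 12, 14, 8, 15, 16, 13]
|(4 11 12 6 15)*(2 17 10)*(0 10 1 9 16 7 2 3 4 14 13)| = 30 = |(0 10 3 4 11 12 6 15 14 13)(1 9 16 7 2 17)|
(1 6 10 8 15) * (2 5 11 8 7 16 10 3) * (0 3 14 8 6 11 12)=(0 3 2 5 12)(1 11 6 14 8 15)(7 16 10)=[3, 11, 5, 2, 4, 12, 14, 16, 15, 9, 7, 6, 0, 13, 8, 1, 10]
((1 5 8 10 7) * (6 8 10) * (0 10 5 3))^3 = ((0 10 7 1 3)(6 8))^3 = (0 1 10 3 7)(6 8)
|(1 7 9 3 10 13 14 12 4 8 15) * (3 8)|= 30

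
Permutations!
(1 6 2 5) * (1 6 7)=[0, 7, 5, 3, 4, 6, 2, 1]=(1 7)(2 5 6)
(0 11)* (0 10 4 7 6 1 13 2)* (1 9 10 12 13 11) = (0 1 11 12 13 2)(4 7 6 9 10) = [1, 11, 0, 3, 7, 5, 9, 6, 8, 10, 4, 12, 13, 2]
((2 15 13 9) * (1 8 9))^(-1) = (1 13 15 2 9 8)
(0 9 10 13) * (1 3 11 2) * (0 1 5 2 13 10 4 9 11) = (0 11 13 1 3)(2 5)(4 9) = [11, 3, 5, 0, 9, 2, 6, 7, 8, 4, 10, 13, 12, 1]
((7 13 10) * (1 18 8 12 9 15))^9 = ((1 18 8 12 9 15)(7 13 10))^9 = (1 12)(8 15)(9 18)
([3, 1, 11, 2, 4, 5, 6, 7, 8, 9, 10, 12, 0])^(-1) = (0 12 11 2 3)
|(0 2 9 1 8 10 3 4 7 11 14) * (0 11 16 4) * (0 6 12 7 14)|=14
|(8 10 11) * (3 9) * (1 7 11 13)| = 6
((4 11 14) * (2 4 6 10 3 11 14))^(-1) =(2 11 3 10 6 14 4)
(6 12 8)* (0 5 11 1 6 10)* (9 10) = (0 5 11 1 6 12 8 9 10) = [5, 6, 2, 3, 4, 11, 12, 7, 9, 10, 0, 1, 8]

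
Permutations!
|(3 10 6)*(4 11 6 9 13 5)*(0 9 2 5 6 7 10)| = |(0 9 13 6 3)(2 5 4 11 7 10)| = 30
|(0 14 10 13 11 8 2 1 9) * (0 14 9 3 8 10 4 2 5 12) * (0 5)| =24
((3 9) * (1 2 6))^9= (3 9)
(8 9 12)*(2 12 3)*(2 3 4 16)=(2 12 8 9 4 16)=[0, 1, 12, 3, 16, 5, 6, 7, 9, 4, 10, 11, 8, 13, 14, 15, 2]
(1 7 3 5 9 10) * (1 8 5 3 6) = (1 7 6)(5 9 10 8) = [0, 7, 2, 3, 4, 9, 1, 6, 5, 10, 8]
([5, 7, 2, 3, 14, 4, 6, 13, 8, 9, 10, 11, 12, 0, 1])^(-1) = (0 13 7 1 14 4 5)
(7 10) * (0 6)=[6, 1, 2, 3, 4, 5, 0, 10, 8, 9, 7]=(0 6)(7 10)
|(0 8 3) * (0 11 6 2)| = |(0 8 3 11 6 2)| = 6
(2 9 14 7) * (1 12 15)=(1 12 15)(2 9 14 7)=[0, 12, 9, 3, 4, 5, 6, 2, 8, 14, 10, 11, 15, 13, 7, 1]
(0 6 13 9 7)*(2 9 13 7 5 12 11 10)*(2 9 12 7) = (13)(0 6 2 12 11 10 9 5 7) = [6, 1, 12, 3, 4, 7, 2, 0, 8, 5, 9, 10, 11, 13]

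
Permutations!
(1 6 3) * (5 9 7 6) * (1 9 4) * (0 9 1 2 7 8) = (0 9 8)(1 5 4 2 7 6 3) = [9, 5, 7, 1, 2, 4, 3, 6, 0, 8]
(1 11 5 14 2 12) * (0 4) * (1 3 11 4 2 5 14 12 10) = (0 2 10 1 4)(3 11 14 5 12) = [2, 4, 10, 11, 0, 12, 6, 7, 8, 9, 1, 14, 3, 13, 5]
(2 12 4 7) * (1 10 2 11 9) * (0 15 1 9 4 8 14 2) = (0 15 1 10)(2 12 8 14)(4 7 11) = [15, 10, 12, 3, 7, 5, 6, 11, 14, 9, 0, 4, 8, 13, 2, 1]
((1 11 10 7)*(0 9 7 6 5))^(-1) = ((0 9 7 1 11 10 6 5))^(-1) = (0 5 6 10 11 1 7 9)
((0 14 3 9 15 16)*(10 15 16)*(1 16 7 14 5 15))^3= ((0 5 15 10 1 16)(3 9 7 14))^3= (0 10)(1 5)(3 14 7 9)(15 16)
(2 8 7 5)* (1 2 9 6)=(1 2 8 7 5 9 6)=[0, 2, 8, 3, 4, 9, 1, 5, 7, 6]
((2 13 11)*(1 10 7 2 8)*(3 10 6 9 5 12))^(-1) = (1 8 11 13 2 7 10 3 12 5 9 6) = ((1 6 9 5 12 3 10 7 2 13 11 8))^(-1)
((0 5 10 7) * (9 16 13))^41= (0 5 10 7)(9 13 16)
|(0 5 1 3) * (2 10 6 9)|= 4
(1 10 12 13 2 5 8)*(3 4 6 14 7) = (1 10 12 13 2 5 8)(3 4 6 14 7) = [0, 10, 5, 4, 6, 8, 14, 3, 1, 9, 12, 11, 13, 2, 7]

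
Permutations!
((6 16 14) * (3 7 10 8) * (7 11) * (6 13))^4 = ((3 11 7 10 8)(6 16 14 13))^4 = (16)(3 8 10 7 11)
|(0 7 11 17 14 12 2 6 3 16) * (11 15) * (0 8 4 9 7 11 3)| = |(0 11 17 14 12 2 6)(3 16 8 4 9 7 15)| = 7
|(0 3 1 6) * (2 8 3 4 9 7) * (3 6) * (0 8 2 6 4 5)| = 10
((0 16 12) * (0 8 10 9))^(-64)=(0 12 10)(8 9 16)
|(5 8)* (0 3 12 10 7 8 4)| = 8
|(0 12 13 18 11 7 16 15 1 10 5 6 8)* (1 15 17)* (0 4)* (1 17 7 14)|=12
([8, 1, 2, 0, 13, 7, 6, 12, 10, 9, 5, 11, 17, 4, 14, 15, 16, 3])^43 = [5, 1, 2, 10, 13, 17, 6, 3, 7, 9, 12, 11, 0, 4, 14, 15, 16, 8]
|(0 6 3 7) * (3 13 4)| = 6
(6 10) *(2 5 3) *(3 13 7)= (2 5 13 7 3)(6 10)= [0, 1, 5, 2, 4, 13, 10, 3, 8, 9, 6, 11, 12, 7]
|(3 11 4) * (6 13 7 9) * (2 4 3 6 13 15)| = 12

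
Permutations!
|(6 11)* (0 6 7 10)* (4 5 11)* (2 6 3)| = 9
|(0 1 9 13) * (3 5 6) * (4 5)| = 4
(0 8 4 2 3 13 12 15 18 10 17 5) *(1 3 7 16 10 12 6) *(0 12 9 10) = (0 8 4 2 7 16)(1 3 13 6)(5 12 15 18 9 10 17) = [8, 3, 7, 13, 2, 12, 1, 16, 4, 10, 17, 11, 15, 6, 14, 18, 0, 5, 9]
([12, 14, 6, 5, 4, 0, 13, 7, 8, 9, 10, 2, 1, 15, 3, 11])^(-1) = [5, 12, 11, 14, 4, 3, 2, 7, 8, 9, 10, 15, 0, 6, 1, 13]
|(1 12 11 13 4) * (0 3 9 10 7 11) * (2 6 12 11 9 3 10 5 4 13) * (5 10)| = 24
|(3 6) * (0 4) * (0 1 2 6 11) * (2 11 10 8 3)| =12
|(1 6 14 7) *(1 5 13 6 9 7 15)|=|(1 9 7 5 13 6 14 15)|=8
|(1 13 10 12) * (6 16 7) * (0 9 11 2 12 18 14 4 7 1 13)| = 14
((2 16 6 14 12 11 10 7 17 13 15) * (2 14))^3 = ((2 16 6)(7 17 13 15 14 12 11 10))^3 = (7 15 11 17 14 10 13 12)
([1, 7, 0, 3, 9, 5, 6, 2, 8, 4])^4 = [0, 1, 2, 3, 4, 5, 6, 7, 8, 9]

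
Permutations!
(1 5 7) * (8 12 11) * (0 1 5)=[1, 0, 2, 3, 4, 7, 6, 5, 12, 9, 10, 8, 11]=(0 1)(5 7)(8 12 11)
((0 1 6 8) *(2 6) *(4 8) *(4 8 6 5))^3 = (0 5 8 2 6 1 4)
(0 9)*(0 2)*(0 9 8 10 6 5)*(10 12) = (0 8 12 10 6 5)(2 9) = [8, 1, 9, 3, 4, 0, 5, 7, 12, 2, 6, 11, 10]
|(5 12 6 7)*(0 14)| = |(0 14)(5 12 6 7)| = 4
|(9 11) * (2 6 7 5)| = 4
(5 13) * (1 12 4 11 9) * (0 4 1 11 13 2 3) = (0 4 13 5 2 3)(1 12)(9 11) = [4, 12, 3, 0, 13, 2, 6, 7, 8, 11, 10, 9, 1, 5]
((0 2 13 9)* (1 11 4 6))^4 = (13)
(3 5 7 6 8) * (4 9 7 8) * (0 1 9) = (0 1 9 7 6 4)(3 5 8) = [1, 9, 2, 5, 0, 8, 4, 6, 3, 7]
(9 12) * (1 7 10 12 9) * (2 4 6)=(1 7 10 12)(2 4 6)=[0, 7, 4, 3, 6, 5, 2, 10, 8, 9, 12, 11, 1]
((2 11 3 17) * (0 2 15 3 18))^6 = ((0 2 11 18)(3 17 15))^6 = (0 11)(2 18)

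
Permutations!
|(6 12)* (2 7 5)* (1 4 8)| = 6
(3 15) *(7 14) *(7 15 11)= (3 11 7 14 15)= [0, 1, 2, 11, 4, 5, 6, 14, 8, 9, 10, 7, 12, 13, 15, 3]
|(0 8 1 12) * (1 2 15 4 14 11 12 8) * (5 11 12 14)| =10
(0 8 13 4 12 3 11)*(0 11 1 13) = [8, 13, 2, 1, 12, 5, 6, 7, 0, 9, 10, 11, 3, 4] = (0 8)(1 13 4 12 3)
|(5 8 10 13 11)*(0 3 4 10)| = |(0 3 4 10 13 11 5 8)| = 8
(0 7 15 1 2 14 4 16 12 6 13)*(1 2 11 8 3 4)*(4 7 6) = (0 6 13)(1 11 8 3 7 15 2 14)(4 16 12) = [6, 11, 14, 7, 16, 5, 13, 15, 3, 9, 10, 8, 4, 0, 1, 2, 12]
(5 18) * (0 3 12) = (0 3 12)(5 18) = [3, 1, 2, 12, 4, 18, 6, 7, 8, 9, 10, 11, 0, 13, 14, 15, 16, 17, 5]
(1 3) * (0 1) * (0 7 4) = [1, 3, 2, 7, 0, 5, 6, 4] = (0 1 3 7 4)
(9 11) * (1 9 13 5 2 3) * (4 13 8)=(1 9 11 8 4 13 5 2 3)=[0, 9, 3, 1, 13, 2, 6, 7, 4, 11, 10, 8, 12, 5]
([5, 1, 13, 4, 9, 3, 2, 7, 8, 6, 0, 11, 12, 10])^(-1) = (0 10 13 2 6 9 4 3 5)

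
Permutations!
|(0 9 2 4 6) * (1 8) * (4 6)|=4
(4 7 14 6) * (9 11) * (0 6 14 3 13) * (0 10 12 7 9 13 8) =(14)(0 6 4 9 11 13 10 12 7 3 8) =[6, 1, 2, 8, 9, 5, 4, 3, 0, 11, 12, 13, 7, 10, 14]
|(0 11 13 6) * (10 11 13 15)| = |(0 13 6)(10 11 15)| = 3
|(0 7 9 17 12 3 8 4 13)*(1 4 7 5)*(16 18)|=|(0 5 1 4 13)(3 8 7 9 17 12)(16 18)|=30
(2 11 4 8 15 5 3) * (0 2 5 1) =[2, 0, 11, 5, 8, 3, 6, 7, 15, 9, 10, 4, 12, 13, 14, 1] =(0 2 11 4 8 15 1)(3 5)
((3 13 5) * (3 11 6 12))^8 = (3 5 6)(11 12 13)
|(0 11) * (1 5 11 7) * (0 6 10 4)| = |(0 7 1 5 11 6 10 4)| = 8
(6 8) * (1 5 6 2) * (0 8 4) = (0 8 2 1 5 6 4) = [8, 5, 1, 3, 0, 6, 4, 7, 2]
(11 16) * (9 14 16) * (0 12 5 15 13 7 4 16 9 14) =(0 12 5 15 13 7 4 16 11 14 9) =[12, 1, 2, 3, 16, 15, 6, 4, 8, 0, 10, 14, 5, 7, 9, 13, 11]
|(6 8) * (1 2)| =2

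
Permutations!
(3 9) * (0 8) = [8, 1, 2, 9, 4, 5, 6, 7, 0, 3] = (0 8)(3 9)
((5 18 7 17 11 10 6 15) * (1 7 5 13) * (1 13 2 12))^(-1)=(1 12 2 15 6 10 11 17 7)(5 18)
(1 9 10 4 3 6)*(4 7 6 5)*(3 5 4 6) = (1 9 10 7 3 4 5 6) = [0, 9, 2, 4, 5, 6, 1, 3, 8, 10, 7]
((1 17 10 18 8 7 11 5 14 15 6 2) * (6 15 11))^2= (1 10 8 6)(2 17 18 7)(5 11 14)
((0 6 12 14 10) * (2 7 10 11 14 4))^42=(14)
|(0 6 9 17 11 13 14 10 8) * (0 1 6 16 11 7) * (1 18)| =|(0 16 11 13 14 10 8 18 1 6 9 17 7)| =13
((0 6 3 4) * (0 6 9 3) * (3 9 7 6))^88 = ((9)(0 7 6)(3 4))^88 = (9)(0 7 6)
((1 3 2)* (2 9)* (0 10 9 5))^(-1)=(0 5 3 1 2 9 10)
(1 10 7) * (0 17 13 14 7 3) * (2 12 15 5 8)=(0 17 13 14 7 1 10 3)(2 12 15 5 8)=[17, 10, 12, 0, 4, 8, 6, 1, 2, 9, 3, 11, 15, 14, 7, 5, 16, 13]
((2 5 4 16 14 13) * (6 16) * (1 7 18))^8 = (1 18 7)(2 5 4 6 16 14 13)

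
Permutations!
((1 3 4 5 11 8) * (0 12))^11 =((0 12)(1 3 4 5 11 8))^11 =(0 12)(1 8 11 5 4 3)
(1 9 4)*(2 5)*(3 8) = (1 9 4)(2 5)(3 8) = [0, 9, 5, 8, 1, 2, 6, 7, 3, 4]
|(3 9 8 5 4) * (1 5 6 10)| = 8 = |(1 5 4 3 9 8 6 10)|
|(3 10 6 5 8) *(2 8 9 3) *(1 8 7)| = 20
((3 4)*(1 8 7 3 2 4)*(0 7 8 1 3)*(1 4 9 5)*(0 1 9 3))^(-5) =((0 7 1 4 2 3)(5 9))^(-5) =(0 7 1 4 2 3)(5 9)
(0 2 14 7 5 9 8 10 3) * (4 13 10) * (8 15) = (0 2 14 7 5 9 15 8 4 13 10 3) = [2, 1, 14, 0, 13, 9, 6, 5, 4, 15, 3, 11, 12, 10, 7, 8]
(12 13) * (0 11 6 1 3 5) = [11, 3, 2, 5, 4, 0, 1, 7, 8, 9, 10, 6, 13, 12] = (0 11 6 1 3 5)(12 13)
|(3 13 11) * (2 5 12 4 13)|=|(2 5 12 4 13 11 3)|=7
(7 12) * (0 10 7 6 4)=[10, 1, 2, 3, 0, 5, 4, 12, 8, 9, 7, 11, 6]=(0 10 7 12 6 4)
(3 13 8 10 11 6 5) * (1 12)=(1 12)(3 13 8 10 11 6 5)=[0, 12, 2, 13, 4, 3, 5, 7, 10, 9, 11, 6, 1, 8]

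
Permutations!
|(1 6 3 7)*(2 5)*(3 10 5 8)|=8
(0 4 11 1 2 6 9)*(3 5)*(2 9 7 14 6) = (0 4 11 1 9)(3 5)(6 7 14) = [4, 9, 2, 5, 11, 3, 7, 14, 8, 0, 10, 1, 12, 13, 6]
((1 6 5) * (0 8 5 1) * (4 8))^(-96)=(8)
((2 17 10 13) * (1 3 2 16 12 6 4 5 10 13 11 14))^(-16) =((1 3 2 17 13 16 12 6 4 5 10 11 14))^(-16) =(1 10 6 13 3 11 4 16 2 14 5 12 17)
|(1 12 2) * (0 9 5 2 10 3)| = 8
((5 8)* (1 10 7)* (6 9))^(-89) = (1 10 7)(5 8)(6 9)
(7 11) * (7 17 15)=(7 11 17 15)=[0, 1, 2, 3, 4, 5, 6, 11, 8, 9, 10, 17, 12, 13, 14, 7, 16, 15]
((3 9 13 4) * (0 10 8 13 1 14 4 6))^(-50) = ((0 10 8 13 6)(1 14 4 3 9))^(-50) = (14)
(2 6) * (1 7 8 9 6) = (1 7 8 9 6 2) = [0, 7, 1, 3, 4, 5, 2, 8, 9, 6]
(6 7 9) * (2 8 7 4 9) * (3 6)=[0, 1, 8, 6, 9, 5, 4, 2, 7, 3]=(2 8 7)(3 6 4 9)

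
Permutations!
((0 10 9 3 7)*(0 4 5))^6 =(0 5 4 7 3 9 10)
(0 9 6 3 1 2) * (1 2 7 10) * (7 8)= (0 9 6 3 2)(1 8 7 10)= [9, 8, 0, 2, 4, 5, 3, 10, 7, 6, 1]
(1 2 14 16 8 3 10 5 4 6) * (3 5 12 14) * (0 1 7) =(0 1 2 3 10 12 14 16 8 5 4 6 7) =[1, 2, 3, 10, 6, 4, 7, 0, 5, 9, 12, 11, 14, 13, 16, 15, 8]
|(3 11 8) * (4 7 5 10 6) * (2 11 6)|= |(2 11 8 3 6 4 7 5 10)|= 9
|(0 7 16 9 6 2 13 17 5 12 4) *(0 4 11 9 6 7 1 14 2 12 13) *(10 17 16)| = 20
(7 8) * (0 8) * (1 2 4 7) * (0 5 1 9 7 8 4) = [4, 2, 0, 3, 8, 1, 6, 5, 9, 7] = (0 4 8 9 7 5 1 2)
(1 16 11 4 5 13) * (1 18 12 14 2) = (1 16 11 4 5 13 18 12 14 2) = [0, 16, 1, 3, 5, 13, 6, 7, 8, 9, 10, 4, 14, 18, 2, 15, 11, 17, 12]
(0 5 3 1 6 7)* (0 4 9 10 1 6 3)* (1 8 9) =(0 5)(1 3 6 7 4)(8 9 10) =[5, 3, 2, 6, 1, 0, 7, 4, 9, 10, 8]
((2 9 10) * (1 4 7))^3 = ((1 4 7)(2 9 10))^3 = (10)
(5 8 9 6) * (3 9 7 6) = (3 9)(5 8 7 6) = [0, 1, 2, 9, 4, 8, 5, 6, 7, 3]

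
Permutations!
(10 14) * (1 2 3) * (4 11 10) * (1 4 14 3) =(14)(1 2)(3 4 11 10) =[0, 2, 1, 4, 11, 5, 6, 7, 8, 9, 3, 10, 12, 13, 14]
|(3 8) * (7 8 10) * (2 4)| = |(2 4)(3 10 7 8)| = 4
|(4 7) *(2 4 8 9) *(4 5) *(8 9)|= |(2 5 4 7 9)|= 5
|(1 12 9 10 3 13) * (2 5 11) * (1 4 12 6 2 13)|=|(1 6 2 5 11 13 4 12 9 10 3)|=11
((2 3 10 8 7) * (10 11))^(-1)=(2 7 8 10 11 3)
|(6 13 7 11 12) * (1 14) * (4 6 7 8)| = |(1 14)(4 6 13 8)(7 11 12)| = 12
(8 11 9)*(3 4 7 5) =(3 4 7 5)(8 11 9) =[0, 1, 2, 4, 7, 3, 6, 5, 11, 8, 10, 9]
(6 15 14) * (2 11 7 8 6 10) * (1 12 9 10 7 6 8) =(1 12 9 10 2 11 6 15 14 7) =[0, 12, 11, 3, 4, 5, 15, 1, 8, 10, 2, 6, 9, 13, 7, 14]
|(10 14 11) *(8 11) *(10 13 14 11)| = |(8 10 11 13 14)| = 5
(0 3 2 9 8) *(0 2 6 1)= (0 3 6 1)(2 9 8)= [3, 0, 9, 6, 4, 5, 1, 7, 2, 8]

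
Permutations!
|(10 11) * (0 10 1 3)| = |(0 10 11 1 3)| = 5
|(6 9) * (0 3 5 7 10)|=10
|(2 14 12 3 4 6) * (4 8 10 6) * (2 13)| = 8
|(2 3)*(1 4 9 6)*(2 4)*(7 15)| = 6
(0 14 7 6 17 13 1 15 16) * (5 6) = [14, 15, 2, 3, 4, 6, 17, 5, 8, 9, 10, 11, 12, 1, 7, 16, 0, 13] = (0 14 7 5 6 17 13 1 15 16)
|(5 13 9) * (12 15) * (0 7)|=|(0 7)(5 13 9)(12 15)|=6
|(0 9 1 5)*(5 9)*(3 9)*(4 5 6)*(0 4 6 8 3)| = |(0 8 3 9 1)(4 5)| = 10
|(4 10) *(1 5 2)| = 6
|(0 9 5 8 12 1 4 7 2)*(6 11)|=|(0 9 5 8 12 1 4 7 2)(6 11)|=18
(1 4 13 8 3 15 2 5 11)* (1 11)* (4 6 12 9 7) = (1 6 12 9 7 4 13 8 3 15 2 5) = [0, 6, 5, 15, 13, 1, 12, 4, 3, 7, 10, 11, 9, 8, 14, 2]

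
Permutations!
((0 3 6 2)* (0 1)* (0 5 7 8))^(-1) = (0 8 7 5 1 2 6 3)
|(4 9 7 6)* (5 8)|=|(4 9 7 6)(5 8)|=4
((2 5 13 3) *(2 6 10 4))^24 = (2 3 4 13 10 5 6)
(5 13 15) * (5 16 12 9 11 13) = (9 11 13 15 16 12) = [0, 1, 2, 3, 4, 5, 6, 7, 8, 11, 10, 13, 9, 15, 14, 16, 12]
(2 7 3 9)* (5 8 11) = (2 7 3 9)(5 8 11) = [0, 1, 7, 9, 4, 8, 6, 3, 11, 2, 10, 5]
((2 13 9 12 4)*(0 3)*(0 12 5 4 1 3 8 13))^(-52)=((0 8 13 9 5 4 2)(1 3 12))^(-52)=(0 5 8 4 13 2 9)(1 12 3)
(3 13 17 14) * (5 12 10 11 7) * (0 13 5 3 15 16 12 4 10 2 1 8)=[13, 8, 1, 5, 10, 4, 6, 3, 0, 9, 11, 7, 2, 17, 15, 16, 12, 14]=(0 13 17 14 15 16 12 2 1 8)(3 5 4 10 11 7)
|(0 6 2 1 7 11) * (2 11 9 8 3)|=6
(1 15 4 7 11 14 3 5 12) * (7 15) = (1 7 11 14 3 5 12)(4 15) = [0, 7, 2, 5, 15, 12, 6, 11, 8, 9, 10, 14, 1, 13, 3, 4]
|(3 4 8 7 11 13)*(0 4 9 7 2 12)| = |(0 4 8 2 12)(3 9 7 11 13)| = 5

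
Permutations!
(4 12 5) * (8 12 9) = (4 9 8 12 5) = [0, 1, 2, 3, 9, 4, 6, 7, 12, 8, 10, 11, 5]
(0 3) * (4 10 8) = (0 3)(4 10 8) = [3, 1, 2, 0, 10, 5, 6, 7, 4, 9, 8]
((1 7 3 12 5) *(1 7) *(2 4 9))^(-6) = (3 5)(7 12)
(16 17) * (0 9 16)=(0 9 16 17)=[9, 1, 2, 3, 4, 5, 6, 7, 8, 16, 10, 11, 12, 13, 14, 15, 17, 0]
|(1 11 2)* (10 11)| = |(1 10 11 2)| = 4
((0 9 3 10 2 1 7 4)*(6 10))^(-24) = ((0 9 3 6 10 2 1 7 4))^(-24) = (0 6 1)(2 4 3)(7 9 10)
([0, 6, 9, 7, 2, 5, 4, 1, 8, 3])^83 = [0, 7, 4, 9, 6, 5, 1, 3, 8, 2]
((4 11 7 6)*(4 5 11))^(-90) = ((5 11 7 6))^(-90) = (5 7)(6 11)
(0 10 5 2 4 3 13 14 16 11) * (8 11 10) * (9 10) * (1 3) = (0 8 11)(1 3 13 14 16 9 10 5 2 4) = [8, 3, 4, 13, 1, 2, 6, 7, 11, 10, 5, 0, 12, 14, 16, 15, 9]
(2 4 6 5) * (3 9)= (2 4 6 5)(3 9)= [0, 1, 4, 9, 6, 2, 5, 7, 8, 3]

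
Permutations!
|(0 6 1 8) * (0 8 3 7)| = |(8)(0 6 1 3 7)| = 5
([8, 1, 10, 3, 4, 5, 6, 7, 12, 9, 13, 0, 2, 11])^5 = (0 13 2 8 11 10 12)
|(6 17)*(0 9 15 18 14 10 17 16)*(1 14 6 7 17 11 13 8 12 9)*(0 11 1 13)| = |(0 13 8 12 9 15 18 6 16 11)(1 14 10)(7 17)| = 30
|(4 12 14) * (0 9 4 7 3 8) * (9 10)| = |(0 10 9 4 12 14 7 3 8)| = 9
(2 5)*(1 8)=(1 8)(2 5)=[0, 8, 5, 3, 4, 2, 6, 7, 1]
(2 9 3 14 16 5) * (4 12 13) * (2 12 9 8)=[0, 1, 8, 14, 9, 12, 6, 7, 2, 3, 10, 11, 13, 4, 16, 15, 5]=(2 8)(3 14 16 5 12 13 4 9)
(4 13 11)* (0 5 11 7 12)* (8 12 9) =(0 5 11 4 13 7 9 8 12) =[5, 1, 2, 3, 13, 11, 6, 9, 12, 8, 10, 4, 0, 7]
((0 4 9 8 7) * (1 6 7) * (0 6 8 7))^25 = ((0 4 9 7 6)(1 8))^25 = (9)(1 8)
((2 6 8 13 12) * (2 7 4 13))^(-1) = ((2 6 8)(4 13 12 7))^(-1) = (2 8 6)(4 7 12 13)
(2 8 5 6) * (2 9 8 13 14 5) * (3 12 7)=(2 13 14 5 6 9 8)(3 12 7)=[0, 1, 13, 12, 4, 6, 9, 3, 2, 8, 10, 11, 7, 14, 5]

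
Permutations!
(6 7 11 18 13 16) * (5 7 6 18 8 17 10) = (5 7 11 8 17 10)(13 16 18) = [0, 1, 2, 3, 4, 7, 6, 11, 17, 9, 5, 8, 12, 16, 14, 15, 18, 10, 13]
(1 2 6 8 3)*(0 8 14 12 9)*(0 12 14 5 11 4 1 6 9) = (14)(0 8 3 6 5 11 4 1 2 9 12) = [8, 2, 9, 6, 1, 11, 5, 7, 3, 12, 10, 4, 0, 13, 14]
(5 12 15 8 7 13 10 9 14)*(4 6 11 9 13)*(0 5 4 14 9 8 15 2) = (15)(0 5 12 2)(4 6 11 8 7 14)(10 13) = [5, 1, 0, 3, 6, 12, 11, 14, 7, 9, 13, 8, 2, 10, 4, 15]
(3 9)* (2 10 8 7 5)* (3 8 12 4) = (2 10 12 4 3 9 8 7 5) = [0, 1, 10, 9, 3, 2, 6, 5, 7, 8, 12, 11, 4]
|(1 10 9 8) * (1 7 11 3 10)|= 6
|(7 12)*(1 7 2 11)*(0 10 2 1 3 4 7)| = |(0 10 2 11 3 4 7 12 1)| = 9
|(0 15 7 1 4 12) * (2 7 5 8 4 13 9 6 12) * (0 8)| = |(0 15 5)(1 13 9 6 12 8 4 2 7)| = 9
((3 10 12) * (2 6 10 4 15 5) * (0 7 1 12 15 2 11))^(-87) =((0 7 1 12 3 4 2 6 10 15 5 11))^(-87) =(0 15 2 12)(1 11 10 4)(3 7 5 6)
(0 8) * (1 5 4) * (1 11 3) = [8, 5, 2, 1, 11, 4, 6, 7, 0, 9, 10, 3] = (0 8)(1 5 4 11 3)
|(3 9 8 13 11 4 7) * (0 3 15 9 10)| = |(0 3 10)(4 7 15 9 8 13 11)| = 21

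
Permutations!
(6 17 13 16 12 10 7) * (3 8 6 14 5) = (3 8 6 17 13 16 12 10 7 14 5) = [0, 1, 2, 8, 4, 3, 17, 14, 6, 9, 7, 11, 10, 16, 5, 15, 12, 13]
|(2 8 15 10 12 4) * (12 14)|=|(2 8 15 10 14 12 4)|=7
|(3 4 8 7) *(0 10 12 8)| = 7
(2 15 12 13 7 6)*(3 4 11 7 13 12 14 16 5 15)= (2 3 4 11 7 6)(5 15 14 16)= [0, 1, 3, 4, 11, 15, 2, 6, 8, 9, 10, 7, 12, 13, 16, 14, 5]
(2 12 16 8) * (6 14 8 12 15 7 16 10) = (2 15 7 16 12 10 6 14 8) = [0, 1, 15, 3, 4, 5, 14, 16, 2, 9, 6, 11, 10, 13, 8, 7, 12]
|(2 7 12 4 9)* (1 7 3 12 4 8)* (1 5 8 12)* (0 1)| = |(12)(0 1 7 4 9 2 3)(5 8)| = 14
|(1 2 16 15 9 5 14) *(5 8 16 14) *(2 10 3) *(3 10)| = |(1 3 2 14)(8 16 15 9)| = 4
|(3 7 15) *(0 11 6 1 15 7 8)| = |(0 11 6 1 15 3 8)| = 7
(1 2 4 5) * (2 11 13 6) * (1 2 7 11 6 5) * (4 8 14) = (1 6 7 11 13 5 2 8 14 4) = [0, 6, 8, 3, 1, 2, 7, 11, 14, 9, 10, 13, 12, 5, 4]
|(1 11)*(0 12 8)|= |(0 12 8)(1 11)|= 6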